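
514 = 514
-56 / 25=-2.24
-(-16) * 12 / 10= 96 / 5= 19.20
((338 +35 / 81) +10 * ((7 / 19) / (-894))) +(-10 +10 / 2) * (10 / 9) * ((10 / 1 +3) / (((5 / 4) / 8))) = -28387382 / 229311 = -123.79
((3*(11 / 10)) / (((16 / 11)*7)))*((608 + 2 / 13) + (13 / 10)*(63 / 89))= 2558056281 / 12958400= 197.41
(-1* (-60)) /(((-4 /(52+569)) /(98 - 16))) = -763830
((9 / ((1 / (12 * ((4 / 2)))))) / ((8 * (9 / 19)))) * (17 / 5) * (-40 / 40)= -969 / 5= -193.80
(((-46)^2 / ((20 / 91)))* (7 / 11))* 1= 6126.78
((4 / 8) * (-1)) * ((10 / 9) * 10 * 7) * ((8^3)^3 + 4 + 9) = -15658736450 / 3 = -5219578816.67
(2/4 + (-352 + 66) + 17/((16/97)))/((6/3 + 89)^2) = -417/18928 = -0.02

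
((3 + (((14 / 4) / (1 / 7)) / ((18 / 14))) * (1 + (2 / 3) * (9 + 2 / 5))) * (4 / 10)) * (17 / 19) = 649349 / 12825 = 50.63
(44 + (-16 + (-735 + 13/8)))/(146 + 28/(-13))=-6669/1360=-4.90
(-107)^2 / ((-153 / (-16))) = 183184 / 153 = 1197.28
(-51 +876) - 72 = 753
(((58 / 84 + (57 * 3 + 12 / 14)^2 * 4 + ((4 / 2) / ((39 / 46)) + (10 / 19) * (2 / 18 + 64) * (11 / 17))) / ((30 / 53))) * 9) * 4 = 23194069722431 / 3086265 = 7515255.40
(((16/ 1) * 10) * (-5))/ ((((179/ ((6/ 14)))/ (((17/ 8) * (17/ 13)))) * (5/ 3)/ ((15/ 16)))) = -195075/ 65156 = -2.99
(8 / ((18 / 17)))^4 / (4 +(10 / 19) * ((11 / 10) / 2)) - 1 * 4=808214516 / 1069443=755.73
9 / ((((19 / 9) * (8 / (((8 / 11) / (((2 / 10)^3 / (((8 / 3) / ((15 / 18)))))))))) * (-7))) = -32400 / 1463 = -22.15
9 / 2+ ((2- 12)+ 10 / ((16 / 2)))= -17 / 4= -4.25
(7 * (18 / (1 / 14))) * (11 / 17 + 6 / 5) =3258.21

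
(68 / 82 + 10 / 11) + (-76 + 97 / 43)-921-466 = -28294500 / 19393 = -1459.01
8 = 8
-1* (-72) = 72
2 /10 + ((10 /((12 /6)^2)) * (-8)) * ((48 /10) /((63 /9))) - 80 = -93.51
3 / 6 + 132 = 265 / 2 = 132.50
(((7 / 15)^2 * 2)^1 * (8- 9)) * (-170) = 3332 / 45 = 74.04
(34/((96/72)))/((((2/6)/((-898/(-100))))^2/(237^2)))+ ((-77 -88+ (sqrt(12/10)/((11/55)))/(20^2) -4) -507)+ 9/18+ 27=sqrt(30)/400+ 5197587252671/5000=1039517450.55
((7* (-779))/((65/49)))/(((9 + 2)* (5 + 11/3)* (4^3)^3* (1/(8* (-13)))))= 801591/46858240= 0.02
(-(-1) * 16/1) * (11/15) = 176/15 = 11.73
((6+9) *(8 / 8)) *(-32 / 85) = -96 / 17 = -5.65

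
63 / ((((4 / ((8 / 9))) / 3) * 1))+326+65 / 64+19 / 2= 24225 / 64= 378.52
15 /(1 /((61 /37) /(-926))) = -915 /34262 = -0.03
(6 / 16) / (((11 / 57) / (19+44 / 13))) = 49761 / 1144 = 43.50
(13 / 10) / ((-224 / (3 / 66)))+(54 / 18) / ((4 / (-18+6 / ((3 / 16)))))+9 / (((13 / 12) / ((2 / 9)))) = 7909271 / 640640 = 12.35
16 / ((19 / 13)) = 208 / 19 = 10.95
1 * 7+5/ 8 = 61/ 8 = 7.62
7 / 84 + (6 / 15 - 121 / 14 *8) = -28837 / 420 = -68.66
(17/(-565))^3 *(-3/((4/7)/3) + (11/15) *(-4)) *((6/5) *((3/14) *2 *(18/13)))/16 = 148701771/6565181350000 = 0.00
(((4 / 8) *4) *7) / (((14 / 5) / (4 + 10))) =70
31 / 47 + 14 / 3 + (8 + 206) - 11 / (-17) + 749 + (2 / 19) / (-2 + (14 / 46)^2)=44524584533 / 45952887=968.92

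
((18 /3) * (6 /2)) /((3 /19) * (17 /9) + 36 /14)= 7182 /1145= 6.27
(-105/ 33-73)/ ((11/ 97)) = -81286/ 121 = -671.79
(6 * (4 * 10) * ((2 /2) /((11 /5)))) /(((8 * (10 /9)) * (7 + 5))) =45 /44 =1.02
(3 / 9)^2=1 / 9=0.11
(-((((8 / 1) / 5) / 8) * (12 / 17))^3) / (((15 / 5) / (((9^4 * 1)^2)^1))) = -24794911296 / 614125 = -40374.37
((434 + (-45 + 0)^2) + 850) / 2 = 3309 / 2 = 1654.50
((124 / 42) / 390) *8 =248 / 4095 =0.06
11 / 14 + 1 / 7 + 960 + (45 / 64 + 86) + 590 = 733659 / 448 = 1637.63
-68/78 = -34/39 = -0.87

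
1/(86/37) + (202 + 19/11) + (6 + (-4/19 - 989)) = -14002699/17974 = -779.05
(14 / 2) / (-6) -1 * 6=-43 / 6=-7.17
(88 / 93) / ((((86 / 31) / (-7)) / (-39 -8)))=14476 / 129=112.22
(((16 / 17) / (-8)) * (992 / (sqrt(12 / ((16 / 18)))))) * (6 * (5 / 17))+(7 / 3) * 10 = 70 / 3 - 19840 * sqrt(6) / 867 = -32.72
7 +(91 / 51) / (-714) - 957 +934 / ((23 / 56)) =1324.08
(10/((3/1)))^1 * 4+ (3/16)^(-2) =376/9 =41.78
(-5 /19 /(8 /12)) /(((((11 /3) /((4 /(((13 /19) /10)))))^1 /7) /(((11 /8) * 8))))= -6300 /13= -484.62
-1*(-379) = 379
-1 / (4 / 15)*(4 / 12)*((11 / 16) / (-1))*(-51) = -2805 / 64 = -43.83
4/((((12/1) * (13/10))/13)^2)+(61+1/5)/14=2252/315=7.15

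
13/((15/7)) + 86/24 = 193/20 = 9.65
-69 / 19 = -3.63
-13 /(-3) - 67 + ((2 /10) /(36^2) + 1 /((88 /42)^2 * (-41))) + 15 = -383131831 /8036820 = -47.67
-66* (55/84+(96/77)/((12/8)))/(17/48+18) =-32952/6167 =-5.34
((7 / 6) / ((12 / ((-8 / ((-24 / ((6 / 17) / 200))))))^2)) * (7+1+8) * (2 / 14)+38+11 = 7646940001 / 156060000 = 49.00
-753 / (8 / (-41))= 30873 / 8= 3859.12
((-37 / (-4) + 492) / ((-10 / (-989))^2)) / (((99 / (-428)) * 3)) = -41968237747 / 5940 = -7065359.89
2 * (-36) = -72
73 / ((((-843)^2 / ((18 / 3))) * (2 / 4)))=0.00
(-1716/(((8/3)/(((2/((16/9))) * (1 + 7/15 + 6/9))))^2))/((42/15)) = -34749/70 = -496.41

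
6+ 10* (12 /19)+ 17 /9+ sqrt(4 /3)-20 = -991 /171+ 2* sqrt(3) /3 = -4.64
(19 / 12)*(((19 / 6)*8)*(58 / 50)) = 10469 / 225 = 46.53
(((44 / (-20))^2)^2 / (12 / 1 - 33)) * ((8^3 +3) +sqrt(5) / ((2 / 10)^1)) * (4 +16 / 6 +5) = -1508023 / 225 - 14641 * sqrt(5) / 225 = -6847.83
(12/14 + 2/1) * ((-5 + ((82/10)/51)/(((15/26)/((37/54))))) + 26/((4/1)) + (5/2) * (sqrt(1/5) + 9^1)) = 10 * sqrt(5)/7 + 1427612/20655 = 72.31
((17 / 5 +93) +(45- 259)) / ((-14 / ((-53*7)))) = -15582 / 5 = -3116.40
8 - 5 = 3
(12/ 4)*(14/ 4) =21/ 2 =10.50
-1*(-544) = 544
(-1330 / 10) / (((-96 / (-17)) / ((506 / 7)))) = -81719 / 48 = -1702.48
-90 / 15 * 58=-348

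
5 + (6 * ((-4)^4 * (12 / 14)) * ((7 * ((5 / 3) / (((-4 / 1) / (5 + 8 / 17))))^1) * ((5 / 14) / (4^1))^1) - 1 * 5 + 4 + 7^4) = 529.37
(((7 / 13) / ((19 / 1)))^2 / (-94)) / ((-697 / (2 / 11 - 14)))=-196 / 1157080639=-0.00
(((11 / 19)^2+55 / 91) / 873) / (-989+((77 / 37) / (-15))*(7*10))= -1142042 / 1059753122337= -0.00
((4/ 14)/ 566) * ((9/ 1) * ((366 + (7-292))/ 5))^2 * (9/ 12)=1594323/ 198100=8.05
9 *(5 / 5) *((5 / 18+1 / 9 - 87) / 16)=-1559 / 32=-48.72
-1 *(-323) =323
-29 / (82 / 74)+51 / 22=-21515 / 902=-23.85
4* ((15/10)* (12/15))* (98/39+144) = 45712/65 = 703.26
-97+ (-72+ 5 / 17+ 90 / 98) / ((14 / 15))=-1007852 / 5831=-172.84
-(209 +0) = -209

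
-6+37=31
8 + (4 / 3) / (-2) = 22 / 3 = 7.33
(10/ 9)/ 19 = 10/ 171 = 0.06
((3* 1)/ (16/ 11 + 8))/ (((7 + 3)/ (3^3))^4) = 17537553/ 1040000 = 16.86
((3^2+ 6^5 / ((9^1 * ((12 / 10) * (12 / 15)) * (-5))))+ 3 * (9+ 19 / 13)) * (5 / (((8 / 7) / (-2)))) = 63525 / 52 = 1221.63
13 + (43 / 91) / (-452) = 534673 / 41132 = 13.00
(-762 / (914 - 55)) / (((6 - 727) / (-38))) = -28956 / 619339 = -0.05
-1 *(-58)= 58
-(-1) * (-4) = -4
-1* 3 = -3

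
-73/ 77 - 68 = -5309/ 77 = -68.95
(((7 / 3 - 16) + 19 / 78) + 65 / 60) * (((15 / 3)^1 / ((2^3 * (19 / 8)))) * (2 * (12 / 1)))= -19250 / 247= -77.94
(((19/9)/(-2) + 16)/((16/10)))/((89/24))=1345/534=2.52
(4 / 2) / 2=1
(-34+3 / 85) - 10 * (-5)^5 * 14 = 37184613 / 85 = 437466.04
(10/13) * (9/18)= 5/13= 0.38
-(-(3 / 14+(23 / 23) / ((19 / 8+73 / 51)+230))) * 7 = 1.53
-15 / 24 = -5 / 8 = -0.62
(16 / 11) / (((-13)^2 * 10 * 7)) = 0.00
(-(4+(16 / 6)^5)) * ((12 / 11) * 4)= -539840 / 891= -605.88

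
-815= -815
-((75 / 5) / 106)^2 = -0.02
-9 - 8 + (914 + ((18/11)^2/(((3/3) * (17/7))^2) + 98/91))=408469463/454597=898.53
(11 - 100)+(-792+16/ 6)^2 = 5606623/ 9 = 622958.11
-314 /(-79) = 3.97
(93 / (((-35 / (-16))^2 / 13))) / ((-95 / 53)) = -16403712 / 116375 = -140.96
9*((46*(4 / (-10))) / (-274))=414 / 685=0.60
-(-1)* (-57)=-57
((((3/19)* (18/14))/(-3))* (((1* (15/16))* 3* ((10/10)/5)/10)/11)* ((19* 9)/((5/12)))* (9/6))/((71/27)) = -0.08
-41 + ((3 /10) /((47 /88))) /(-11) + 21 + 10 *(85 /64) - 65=-71.77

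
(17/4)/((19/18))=153/38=4.03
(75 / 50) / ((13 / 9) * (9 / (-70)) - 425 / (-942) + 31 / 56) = 197820 / 108013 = 1.83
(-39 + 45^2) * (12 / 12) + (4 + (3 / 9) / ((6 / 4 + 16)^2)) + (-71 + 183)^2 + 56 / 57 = 338301742 / 23275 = 14534.98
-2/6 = -1/3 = -0.33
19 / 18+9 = 181 / 18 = 10.06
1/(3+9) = 1/12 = 0.08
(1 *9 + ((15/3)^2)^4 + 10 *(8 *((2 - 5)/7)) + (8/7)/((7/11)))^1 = 19139474/49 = 390601.51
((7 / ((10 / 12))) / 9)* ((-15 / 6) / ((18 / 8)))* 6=-56 / 9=-6.22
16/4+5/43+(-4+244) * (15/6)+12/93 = 805459/1333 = 604.25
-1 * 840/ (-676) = 210/ 169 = 1.24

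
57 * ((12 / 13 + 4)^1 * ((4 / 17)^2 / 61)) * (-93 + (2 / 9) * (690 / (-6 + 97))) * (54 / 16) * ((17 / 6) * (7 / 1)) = -272822976 / 175253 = -1556.74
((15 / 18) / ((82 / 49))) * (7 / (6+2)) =1715 / 3936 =0.44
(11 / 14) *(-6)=-33 / 7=-4.71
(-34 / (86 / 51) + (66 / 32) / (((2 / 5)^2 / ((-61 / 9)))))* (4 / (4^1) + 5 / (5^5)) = -277877957 / 2580000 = -107.70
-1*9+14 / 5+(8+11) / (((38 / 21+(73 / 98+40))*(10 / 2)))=-76451 / 12511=-6.11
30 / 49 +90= 4440 / 49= 90.61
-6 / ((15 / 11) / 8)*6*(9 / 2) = -4752 / 5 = -950.40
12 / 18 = 2 / 3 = 0.67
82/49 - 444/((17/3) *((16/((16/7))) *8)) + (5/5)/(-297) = 134063/494802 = 0.27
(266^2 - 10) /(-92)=-35373 /46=-768.98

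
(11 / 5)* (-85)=-187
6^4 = 1296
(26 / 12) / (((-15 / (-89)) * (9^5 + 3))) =1157 / 5314680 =0.00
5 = 5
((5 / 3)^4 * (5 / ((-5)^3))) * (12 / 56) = -25 / 378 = -0.07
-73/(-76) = 73/76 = 0.96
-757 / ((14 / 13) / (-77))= 108251 / 2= 54125.50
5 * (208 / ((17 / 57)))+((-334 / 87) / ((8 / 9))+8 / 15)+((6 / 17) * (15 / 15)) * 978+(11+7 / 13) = 1476629033 / 384540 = 3839.99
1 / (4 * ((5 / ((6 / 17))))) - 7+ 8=1.02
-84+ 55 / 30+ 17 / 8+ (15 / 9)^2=-77.26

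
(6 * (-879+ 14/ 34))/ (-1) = 89616/ 17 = 5271.53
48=48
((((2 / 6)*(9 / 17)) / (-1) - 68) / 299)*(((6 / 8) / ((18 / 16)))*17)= -2318 / 897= -2.58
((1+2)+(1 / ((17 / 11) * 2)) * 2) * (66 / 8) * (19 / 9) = 63.52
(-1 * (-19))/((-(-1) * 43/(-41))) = -779/43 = -18.12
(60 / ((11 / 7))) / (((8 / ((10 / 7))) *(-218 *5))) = -15 / 2398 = -0.01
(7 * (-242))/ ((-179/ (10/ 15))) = 3388/ 537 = 6.31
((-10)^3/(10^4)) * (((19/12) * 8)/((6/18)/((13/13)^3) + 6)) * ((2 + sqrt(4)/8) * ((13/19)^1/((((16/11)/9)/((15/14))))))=-34749/17024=-2.04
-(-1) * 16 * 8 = 128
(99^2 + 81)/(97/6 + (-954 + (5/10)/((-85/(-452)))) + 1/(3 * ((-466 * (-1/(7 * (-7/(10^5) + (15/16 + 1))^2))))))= -2348556120000000000/222249107174344169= -10.57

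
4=4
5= 5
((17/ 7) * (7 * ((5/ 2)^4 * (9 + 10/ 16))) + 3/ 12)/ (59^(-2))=2848004517/ 128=22250035.29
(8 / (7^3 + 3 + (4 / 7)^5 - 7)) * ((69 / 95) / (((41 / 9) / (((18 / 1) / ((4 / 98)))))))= 36822254616 / 22196035315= 1.66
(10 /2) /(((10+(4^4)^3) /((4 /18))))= 5 /75497517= 0.00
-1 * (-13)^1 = 13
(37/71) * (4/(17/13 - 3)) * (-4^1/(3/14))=53872/2343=22.99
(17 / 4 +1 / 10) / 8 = 0.54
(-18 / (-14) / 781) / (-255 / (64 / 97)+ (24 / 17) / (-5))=-5440 / 1278069793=-0.00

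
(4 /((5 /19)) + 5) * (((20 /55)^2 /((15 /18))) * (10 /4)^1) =4848 /605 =8.01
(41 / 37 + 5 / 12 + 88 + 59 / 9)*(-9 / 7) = -127979 / 1036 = -123.53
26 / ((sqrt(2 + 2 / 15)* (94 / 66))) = 429* sqrt(30) / 188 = 12.50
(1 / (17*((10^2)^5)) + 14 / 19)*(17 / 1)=12.53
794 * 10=7940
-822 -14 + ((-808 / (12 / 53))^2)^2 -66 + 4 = 162189949024856.27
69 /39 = 23 /13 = 1.77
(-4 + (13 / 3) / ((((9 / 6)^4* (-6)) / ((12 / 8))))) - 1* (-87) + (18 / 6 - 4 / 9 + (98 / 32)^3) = 113531555 / 995328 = 114.06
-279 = -279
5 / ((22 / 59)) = 295 / 22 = 13.41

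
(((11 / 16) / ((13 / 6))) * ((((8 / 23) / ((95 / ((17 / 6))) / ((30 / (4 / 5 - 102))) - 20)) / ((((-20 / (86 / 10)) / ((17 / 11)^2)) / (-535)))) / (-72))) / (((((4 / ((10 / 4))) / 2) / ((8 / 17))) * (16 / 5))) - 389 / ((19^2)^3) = 1552792677984233 / 1344506399322797568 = 0.00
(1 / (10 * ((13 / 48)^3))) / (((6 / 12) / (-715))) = -1216512 / 169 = -7198.30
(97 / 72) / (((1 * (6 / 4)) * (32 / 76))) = 1843 / 864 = 2.13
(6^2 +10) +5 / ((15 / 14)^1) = 152 / 3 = 50.67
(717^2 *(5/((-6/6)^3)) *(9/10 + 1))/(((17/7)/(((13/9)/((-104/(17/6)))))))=79136.39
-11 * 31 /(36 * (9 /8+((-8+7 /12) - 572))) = 682 /41637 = 0.02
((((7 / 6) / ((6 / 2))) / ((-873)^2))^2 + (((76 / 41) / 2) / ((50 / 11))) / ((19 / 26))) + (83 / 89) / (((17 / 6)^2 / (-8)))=-3226632134196457642271 / 4961508044189175368100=-0.65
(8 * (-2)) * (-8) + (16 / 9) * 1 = 129.78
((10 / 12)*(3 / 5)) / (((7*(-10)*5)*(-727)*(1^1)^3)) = 1 / 508900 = 0.00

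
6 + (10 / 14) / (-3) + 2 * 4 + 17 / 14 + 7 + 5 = 1133 / 42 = 26.98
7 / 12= 0.58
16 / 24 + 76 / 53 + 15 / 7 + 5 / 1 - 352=-381488 / 1113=-342.76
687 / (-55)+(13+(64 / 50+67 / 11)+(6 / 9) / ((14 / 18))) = 1529 / 175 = 8.74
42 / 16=21 / 8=2.62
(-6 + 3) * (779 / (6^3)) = -779 / 72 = -10.82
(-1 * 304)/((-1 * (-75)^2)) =304/5625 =0.05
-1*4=-4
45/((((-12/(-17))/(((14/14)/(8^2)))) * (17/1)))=15/256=0.06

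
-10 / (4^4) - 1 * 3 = -389 / 128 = -3.04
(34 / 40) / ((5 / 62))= 527 / 50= 10.54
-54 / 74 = -27 / 37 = -0.73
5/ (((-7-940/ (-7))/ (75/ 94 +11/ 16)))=39095/ 670032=0.06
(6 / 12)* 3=3 / 2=1.50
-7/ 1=-7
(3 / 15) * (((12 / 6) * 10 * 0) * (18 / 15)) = 0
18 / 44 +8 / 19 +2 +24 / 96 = 2575 / 836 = 3.08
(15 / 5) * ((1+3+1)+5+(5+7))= 66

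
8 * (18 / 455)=144 / 455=0.32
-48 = -48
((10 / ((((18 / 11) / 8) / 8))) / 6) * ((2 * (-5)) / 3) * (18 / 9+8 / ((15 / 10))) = -1593.42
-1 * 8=-8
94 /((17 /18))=1692 /17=99.53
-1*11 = -11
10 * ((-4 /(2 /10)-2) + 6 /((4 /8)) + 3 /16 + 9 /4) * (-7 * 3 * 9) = 114345 /8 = 14293.12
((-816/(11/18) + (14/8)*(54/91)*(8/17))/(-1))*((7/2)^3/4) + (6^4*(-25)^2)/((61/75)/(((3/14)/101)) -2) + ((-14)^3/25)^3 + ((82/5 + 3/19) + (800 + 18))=-8506810039047859757/6518422625000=-1305041.19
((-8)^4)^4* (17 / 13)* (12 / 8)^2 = 10766417859182592 / 13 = 828185989167891.69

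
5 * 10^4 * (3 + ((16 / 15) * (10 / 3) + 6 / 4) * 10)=24100000 / 9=2677777.78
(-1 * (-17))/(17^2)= 1/17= 0.06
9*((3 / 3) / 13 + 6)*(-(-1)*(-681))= -484191 / 13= -37245.46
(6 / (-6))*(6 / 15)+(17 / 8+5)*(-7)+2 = -1931 / 40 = -48.28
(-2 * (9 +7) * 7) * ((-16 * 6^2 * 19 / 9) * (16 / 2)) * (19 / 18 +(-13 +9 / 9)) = -214638592 / 9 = -23848732.44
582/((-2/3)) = -873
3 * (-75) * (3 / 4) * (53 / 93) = -11925 / 124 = -96.17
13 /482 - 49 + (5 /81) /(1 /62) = -1762585 /39042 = -45.15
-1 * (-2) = 2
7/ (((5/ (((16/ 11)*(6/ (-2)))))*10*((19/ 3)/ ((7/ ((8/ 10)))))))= -882/ 1045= -0.84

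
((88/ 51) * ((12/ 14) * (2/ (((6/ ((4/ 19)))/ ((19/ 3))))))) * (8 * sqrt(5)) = 5632 * sqrt(5)/ 1071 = 11.76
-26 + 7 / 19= -487 / 19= -25.63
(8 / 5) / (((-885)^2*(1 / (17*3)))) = 136 / 1305375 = 0.00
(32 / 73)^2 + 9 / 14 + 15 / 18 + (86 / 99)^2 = 885851689 / 365606703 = 2.42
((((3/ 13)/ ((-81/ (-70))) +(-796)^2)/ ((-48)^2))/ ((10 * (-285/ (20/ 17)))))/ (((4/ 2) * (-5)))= 111199643/ 9795427200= 0.01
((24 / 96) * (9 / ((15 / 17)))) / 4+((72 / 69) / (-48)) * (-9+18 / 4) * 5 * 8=8373 / 1840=4.55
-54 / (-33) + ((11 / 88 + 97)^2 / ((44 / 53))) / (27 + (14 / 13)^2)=5429530125 / 13401344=405.15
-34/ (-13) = 34/ 13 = 2.62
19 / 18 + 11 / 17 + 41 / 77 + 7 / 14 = 32222 / 11781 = 2.74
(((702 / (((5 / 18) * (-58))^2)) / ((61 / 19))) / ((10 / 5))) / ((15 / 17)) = 3061071 / 6412625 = 0.48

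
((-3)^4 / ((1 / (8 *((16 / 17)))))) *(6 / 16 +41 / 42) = 98064 / 119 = 824.07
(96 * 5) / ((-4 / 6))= -720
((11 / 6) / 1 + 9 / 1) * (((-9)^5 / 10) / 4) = -15992.44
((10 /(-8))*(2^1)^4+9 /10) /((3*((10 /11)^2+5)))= -23111 /21150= -1.09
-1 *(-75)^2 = -5625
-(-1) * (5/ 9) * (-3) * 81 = -135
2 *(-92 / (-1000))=23 / 125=0.18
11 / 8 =1.38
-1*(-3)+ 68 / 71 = 3.96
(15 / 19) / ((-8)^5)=-15 / 622592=-0.00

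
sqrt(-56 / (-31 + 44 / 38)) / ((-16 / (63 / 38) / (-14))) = 1.99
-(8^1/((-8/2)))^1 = 2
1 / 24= 0.04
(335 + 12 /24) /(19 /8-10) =-44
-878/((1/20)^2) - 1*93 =-351293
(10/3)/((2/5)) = 25/3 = 8.33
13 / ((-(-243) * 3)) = 13 / 729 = 0.02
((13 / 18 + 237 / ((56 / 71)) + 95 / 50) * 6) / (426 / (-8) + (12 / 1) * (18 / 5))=-763823 / 4221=-180.96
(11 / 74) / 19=11 / 1406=0.01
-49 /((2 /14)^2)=-2401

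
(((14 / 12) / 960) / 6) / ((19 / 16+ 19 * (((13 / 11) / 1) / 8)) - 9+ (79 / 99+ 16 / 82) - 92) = -3157 / 1496505840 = -0.00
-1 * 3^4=-81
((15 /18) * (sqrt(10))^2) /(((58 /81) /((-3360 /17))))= -1134000 /493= -2300.20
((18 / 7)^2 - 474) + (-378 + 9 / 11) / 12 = -1075455 / 2156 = -498.82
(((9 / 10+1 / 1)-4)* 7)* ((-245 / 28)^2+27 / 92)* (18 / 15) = -12472803 / 9200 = -1355.74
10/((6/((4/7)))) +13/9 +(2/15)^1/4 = 1531/630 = 2.43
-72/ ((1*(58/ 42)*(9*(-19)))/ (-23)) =-3864/ 551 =-7.01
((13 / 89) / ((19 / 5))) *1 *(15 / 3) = 0.19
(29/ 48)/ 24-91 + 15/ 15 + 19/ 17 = -1740179/ 19584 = -88.86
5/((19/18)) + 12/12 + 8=261/19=13.74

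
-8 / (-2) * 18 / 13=72 / 13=5.54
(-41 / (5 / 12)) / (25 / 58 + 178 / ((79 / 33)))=-2254344 / 1713335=-1.32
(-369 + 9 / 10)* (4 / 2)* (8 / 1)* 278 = -8186544 / 5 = -1637308.80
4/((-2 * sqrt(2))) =-sqrt(2) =-1.41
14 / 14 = 1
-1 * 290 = -290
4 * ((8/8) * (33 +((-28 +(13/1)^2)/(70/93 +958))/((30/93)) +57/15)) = 6643771/44582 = 149.02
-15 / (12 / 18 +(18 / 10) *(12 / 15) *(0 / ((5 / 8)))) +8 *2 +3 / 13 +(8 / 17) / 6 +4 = -2905 / 1326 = -2.19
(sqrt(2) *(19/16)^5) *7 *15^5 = 13162013746875 *sqrt(2)/1048576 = 17751596.78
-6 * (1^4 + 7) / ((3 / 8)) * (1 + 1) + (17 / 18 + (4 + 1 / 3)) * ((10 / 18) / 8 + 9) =-269741 / 1296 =-208.13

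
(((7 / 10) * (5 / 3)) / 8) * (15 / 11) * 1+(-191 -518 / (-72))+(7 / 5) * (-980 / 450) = -7391561 / 39600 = -186.66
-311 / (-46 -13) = 5.27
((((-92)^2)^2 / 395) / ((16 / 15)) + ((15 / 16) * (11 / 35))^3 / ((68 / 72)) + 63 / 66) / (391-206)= 1764496363397997 / 1919837624320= 919.09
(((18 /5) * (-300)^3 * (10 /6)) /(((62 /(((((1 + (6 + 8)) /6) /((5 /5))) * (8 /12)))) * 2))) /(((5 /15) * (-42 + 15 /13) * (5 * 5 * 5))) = 2340000 /1829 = 1279.39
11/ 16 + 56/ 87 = 1853/ 1392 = 1.33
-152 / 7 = -21.71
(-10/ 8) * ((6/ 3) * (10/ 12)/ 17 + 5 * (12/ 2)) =-7675/ 204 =-37.62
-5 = -5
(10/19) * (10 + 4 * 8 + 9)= 510/19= 26.84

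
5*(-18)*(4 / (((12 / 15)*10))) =-45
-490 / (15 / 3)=-98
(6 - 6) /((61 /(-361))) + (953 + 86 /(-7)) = 6585 /7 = 940.71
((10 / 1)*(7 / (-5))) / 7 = -2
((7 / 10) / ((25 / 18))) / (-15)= -21 / 625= -0.03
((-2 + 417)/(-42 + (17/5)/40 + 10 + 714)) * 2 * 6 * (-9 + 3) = -5976000/136417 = -43.81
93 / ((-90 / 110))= -341 / 3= -113.67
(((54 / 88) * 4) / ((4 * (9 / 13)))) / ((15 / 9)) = 0.53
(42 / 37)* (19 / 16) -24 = -6705 / 296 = -22.65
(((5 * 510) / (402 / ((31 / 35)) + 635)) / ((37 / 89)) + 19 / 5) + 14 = 29266493 / 1248935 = 23.43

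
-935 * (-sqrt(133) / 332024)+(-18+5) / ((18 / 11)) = -7.91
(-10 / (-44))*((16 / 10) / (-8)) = -1 / 22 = -0.05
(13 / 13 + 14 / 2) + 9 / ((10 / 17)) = 233 / 10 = 23.30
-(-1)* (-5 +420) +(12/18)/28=17431/42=415.02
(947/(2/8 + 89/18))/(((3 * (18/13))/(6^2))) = 295464/187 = 1580.02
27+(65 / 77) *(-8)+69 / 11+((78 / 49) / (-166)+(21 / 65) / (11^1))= 26.54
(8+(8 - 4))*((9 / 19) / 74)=54 / 703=0.08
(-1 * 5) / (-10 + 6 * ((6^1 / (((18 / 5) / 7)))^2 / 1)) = -3 / 484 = -0.01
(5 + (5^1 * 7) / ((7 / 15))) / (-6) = -40 / 3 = -13.33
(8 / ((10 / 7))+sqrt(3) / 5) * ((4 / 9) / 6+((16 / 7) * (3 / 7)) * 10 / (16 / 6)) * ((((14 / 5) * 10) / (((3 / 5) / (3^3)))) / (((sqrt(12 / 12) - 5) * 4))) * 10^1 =-49580 / 3 - 12395 * sqrt(3) / 21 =-17548.99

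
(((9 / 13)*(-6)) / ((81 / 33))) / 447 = -22 / 5811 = -0.00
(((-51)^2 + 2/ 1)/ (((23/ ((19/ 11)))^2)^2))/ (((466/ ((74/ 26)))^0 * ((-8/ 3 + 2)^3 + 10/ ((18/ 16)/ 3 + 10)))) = 0.12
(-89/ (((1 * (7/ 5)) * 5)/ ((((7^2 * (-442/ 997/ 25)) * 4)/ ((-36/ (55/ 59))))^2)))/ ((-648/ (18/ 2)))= 0.00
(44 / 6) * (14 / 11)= 28 / 3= 9.33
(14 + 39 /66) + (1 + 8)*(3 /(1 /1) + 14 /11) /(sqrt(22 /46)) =321 /22 + 423*sqrt(253) /121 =70.20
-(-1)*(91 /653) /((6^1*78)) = 7 /23508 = 0.00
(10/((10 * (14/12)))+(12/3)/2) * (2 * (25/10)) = 100/7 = 14.29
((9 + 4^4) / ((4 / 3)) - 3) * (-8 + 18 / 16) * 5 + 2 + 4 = -215133 / 32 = -6722.91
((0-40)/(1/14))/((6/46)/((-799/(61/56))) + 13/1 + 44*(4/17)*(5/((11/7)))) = -576302720/47278433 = -12.19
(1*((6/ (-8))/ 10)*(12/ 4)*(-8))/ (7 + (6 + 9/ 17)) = 153/ 1150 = 0.13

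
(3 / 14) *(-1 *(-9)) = 27 / 14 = 1.93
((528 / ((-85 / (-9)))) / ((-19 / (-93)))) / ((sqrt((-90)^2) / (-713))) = -17505576 / 8075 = -2167.87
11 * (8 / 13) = 88 / 13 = 6.77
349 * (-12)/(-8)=1047/2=523.50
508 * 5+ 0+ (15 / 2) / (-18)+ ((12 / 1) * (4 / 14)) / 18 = 213341 / 84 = 2539.77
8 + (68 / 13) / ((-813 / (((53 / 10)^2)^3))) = -134.60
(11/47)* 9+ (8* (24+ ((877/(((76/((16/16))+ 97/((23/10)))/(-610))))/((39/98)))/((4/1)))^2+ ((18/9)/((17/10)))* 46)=142778410655502150905/2244475694799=63613257.65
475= 475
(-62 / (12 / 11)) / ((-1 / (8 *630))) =286440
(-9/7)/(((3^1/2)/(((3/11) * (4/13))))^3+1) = -4608/20473033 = -0.00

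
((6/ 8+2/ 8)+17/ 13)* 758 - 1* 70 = 21830/ 13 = 1679.23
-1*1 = -1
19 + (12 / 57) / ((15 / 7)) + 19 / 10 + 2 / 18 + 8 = 49777 / 1710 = 29.11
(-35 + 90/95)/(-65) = 647/1235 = 0.52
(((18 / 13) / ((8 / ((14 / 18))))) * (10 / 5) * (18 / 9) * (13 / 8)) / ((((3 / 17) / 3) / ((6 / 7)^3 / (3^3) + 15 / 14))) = 12767 / 784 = 16.28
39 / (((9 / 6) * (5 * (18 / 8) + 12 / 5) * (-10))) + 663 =13919 / 21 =662.81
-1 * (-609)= 609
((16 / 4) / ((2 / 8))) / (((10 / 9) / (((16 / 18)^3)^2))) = 7.10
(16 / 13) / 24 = 2 / 39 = 0.05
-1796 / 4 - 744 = -1193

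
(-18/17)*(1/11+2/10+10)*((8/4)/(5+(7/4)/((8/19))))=-652032/273955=-2.38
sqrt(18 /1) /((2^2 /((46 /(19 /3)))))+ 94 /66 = 47 /33+ 207 * sqrt(2) /38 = 9.13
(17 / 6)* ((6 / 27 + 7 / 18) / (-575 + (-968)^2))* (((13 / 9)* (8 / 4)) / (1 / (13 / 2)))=31603 / 910228428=0.00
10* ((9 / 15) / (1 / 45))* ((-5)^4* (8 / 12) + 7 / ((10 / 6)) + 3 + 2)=114984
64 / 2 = 32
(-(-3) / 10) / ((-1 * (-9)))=1 / 30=0.03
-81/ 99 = -9/ 11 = -0.82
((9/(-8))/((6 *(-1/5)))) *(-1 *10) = -75/8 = -9.38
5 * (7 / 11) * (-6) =-210 / 11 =-19.09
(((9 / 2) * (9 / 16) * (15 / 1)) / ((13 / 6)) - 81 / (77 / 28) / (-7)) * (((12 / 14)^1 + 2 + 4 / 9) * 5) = 193365 / 539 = 358.75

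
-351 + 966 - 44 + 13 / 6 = 3439 / 6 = 573.17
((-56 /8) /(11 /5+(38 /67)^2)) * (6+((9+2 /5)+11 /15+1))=-8075711 /169797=-47.56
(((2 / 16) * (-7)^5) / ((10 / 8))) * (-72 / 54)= 33614 / 15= 2240.93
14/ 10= 7/ 5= 1.40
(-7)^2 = 49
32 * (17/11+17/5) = 8704/55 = 158.25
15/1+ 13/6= 103/6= 17.17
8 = 8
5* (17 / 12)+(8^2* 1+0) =853 / 12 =71.08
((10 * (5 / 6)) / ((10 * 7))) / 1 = 5 / 42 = 0.12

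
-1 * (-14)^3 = 2744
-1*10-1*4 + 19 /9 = -107 /9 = -11.89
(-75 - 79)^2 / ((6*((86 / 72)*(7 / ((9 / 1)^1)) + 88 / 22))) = 1280664 / 1597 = 801.92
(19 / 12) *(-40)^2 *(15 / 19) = 2000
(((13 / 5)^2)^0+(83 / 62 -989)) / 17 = -61173 / 1054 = -58.04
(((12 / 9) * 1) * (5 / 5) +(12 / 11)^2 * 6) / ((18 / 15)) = 7690 / 1089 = 7.06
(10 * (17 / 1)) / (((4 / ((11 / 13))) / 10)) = 4675 / 13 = 359.62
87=87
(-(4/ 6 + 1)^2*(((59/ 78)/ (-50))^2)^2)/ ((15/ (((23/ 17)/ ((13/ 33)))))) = -3065692333/ 92028682980000000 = -0.00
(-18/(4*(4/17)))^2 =23409/64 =365.77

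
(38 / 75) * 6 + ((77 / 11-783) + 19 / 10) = -38553 / 50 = -771.06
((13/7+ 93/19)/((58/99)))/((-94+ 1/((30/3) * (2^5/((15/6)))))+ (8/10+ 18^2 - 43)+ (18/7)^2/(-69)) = 0.06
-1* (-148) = 148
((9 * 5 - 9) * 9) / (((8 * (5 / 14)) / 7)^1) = 3969 / 5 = 793.80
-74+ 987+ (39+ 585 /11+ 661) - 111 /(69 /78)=389798 /253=1540.70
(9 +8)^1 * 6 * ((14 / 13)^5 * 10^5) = 5485804800000 / 371293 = 14774867.29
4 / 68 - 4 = -67 / 17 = -3.94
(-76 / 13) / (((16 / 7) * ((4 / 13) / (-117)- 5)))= 2223 / 4348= 0.51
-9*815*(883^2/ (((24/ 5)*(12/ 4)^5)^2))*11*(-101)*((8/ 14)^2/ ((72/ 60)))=88247637548125/ 69441624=1270817.59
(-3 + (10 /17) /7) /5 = -347 /595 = -0.58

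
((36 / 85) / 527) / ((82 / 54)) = 972 / 1836595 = 0.00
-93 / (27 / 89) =-2759 / 9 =-306.56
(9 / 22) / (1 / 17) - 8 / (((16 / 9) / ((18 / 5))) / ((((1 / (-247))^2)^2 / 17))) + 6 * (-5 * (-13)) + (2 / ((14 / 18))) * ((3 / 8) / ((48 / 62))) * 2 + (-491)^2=94123791946206283673 / 389778111042320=241480.45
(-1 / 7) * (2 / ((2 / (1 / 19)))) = -1 / 133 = -0.01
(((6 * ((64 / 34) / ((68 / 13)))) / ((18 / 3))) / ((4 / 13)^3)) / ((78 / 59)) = 129623 / 13872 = 9.34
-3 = -3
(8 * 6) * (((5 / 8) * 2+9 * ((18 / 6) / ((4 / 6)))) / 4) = 501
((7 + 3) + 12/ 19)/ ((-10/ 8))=-808/ 95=-8.51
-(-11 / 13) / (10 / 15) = 33 / 26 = 1.27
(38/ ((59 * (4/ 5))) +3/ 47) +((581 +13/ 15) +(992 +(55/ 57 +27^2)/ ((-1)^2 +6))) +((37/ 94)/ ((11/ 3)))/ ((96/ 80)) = 19462749723/ 11591140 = 1679.11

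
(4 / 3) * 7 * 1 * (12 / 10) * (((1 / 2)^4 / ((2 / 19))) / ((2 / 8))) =133 / 5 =26.60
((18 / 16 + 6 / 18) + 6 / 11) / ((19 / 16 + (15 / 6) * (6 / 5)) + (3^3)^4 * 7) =1058 / 1964208147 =0.00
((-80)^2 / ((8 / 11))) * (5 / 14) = 3142.86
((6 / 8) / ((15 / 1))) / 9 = 1 / 180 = 0.01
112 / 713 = 0.16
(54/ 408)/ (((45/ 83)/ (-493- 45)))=-22327/ 170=-131.34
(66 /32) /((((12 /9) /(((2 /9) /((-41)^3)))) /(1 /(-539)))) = 1 /108068128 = 0.00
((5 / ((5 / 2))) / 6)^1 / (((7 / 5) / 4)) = 20 / 21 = 0.95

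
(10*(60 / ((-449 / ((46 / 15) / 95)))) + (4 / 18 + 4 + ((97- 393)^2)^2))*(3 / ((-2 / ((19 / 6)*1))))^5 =-38405524802069258945 / 2068992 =-18562432721861.30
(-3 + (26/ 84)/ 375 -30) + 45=189013/ 15750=12.00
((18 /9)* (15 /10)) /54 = 1 /18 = 0.06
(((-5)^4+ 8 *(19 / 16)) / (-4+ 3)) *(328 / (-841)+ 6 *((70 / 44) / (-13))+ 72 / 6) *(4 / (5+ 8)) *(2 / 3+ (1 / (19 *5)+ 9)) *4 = -82189.39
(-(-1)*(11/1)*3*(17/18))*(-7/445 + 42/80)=339031/21360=15.87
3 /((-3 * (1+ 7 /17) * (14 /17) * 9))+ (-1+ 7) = 17855 /3024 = 5.90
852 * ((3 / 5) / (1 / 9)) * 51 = 1173204 / 5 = 234640.80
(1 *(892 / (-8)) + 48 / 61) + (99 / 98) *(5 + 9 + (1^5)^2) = -285629 / 2989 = -95.56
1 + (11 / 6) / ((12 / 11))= 193 / 72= 2.68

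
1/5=0.20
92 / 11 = 8.36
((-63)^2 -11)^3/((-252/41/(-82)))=52115281433036/63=827226689413.27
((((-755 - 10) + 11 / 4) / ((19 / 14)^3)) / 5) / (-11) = 5.54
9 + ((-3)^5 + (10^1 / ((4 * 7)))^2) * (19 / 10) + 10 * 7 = -749617 / 1960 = -382.46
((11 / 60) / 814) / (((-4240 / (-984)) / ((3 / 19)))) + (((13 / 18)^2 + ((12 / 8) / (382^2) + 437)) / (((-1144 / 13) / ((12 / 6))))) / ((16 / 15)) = -48170602371320723 / 5167307993126400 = -9.32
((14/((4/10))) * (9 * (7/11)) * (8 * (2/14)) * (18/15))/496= 189/341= 0.55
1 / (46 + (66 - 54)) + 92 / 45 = 5381 / 2610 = 2.06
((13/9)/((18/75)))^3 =34328125/157464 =218.01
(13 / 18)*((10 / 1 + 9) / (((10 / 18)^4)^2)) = 1181393343 / 781250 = 1512.18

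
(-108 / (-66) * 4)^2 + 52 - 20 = 9056 / 121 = 74.84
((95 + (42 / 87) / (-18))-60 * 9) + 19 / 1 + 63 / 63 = -110932 / 261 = -425.03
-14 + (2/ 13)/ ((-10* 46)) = -41861/ 2990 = -14.00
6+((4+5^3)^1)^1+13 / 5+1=693 / 5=138.60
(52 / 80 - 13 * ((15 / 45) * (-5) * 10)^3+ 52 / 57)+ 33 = 617854609 / 10260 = 60219.75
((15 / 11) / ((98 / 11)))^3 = 3375 / 941192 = 0.00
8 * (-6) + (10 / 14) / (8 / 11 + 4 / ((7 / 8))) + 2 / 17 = -19481 / 408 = -47.75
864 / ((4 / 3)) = 648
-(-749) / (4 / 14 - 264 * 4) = -0.71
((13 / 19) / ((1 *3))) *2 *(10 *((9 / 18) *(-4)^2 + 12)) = 91.23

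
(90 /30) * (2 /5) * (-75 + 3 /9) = -448 /5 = -89.60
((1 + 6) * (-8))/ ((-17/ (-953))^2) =-50859704/ 289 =-175985.13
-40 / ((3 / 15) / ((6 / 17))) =-1200 / 17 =-70.59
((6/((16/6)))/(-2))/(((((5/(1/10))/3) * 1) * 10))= -27/4000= -0.01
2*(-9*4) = -72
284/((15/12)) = 1136/5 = 227.20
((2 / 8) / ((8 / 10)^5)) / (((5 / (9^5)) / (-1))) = -36905625 / 4096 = -9010.16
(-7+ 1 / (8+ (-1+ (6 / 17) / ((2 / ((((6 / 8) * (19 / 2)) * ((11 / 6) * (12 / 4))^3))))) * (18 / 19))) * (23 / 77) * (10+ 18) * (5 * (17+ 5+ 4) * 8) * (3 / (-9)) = 283955257664 / 14000613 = 20281.63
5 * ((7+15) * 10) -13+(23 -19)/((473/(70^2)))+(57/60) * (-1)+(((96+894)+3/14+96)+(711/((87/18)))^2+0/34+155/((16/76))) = 342351863394/13922755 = 24589.38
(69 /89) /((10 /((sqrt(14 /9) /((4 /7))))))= 161 * sqrt(14) /3560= 0.17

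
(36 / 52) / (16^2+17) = 3 / 1183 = 0.00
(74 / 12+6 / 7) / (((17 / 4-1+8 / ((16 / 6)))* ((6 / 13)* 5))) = 0.49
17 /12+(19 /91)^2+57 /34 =5298955 /1689324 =3.14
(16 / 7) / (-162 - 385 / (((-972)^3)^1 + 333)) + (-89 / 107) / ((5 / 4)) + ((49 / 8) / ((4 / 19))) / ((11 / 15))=1529443041851969389 / 39222758315947360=38.99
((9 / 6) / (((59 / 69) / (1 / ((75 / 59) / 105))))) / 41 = 1449 / 410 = 3.53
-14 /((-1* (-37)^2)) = 14 /1369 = 0.01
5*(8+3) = 55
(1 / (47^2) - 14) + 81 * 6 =1042649 / 2209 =472.00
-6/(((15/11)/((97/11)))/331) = -64214/5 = -12842.80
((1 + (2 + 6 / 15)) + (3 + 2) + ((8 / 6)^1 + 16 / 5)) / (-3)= -194 / 45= -4.31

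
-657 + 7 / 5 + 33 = -622.60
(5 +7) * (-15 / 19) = -180 / 19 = -9.47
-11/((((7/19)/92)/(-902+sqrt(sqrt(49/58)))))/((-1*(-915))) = -9614*58^(3/4)*sqrt(7)/185745+17343656/6405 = 2704.95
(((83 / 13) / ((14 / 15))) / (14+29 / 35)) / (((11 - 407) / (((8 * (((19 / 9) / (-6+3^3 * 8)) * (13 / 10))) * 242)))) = -17347 / 588546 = -0.03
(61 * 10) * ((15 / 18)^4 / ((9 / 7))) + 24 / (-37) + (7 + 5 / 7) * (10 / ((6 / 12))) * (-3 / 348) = 9935815441 / 43804152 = 226.82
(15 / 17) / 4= 15 / 68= 0.22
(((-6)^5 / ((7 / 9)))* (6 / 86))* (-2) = 419904 / 301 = 1395.03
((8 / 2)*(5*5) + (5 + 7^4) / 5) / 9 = 64.58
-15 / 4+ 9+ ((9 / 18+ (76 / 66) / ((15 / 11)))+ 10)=2987 / 180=16.59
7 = 7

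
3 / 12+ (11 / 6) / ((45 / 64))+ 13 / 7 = 17821 / 3780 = 4.71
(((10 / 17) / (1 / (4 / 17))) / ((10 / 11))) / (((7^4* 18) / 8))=176 / 6245001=0.00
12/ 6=2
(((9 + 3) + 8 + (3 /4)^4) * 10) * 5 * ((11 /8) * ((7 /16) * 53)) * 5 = 2653160125 /16384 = 161936.04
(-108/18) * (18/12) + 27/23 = -180/23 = -7.83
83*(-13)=-1079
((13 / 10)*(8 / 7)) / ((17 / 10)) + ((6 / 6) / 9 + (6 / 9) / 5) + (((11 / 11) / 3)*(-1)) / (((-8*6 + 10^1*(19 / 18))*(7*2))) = 576983 / 515610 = 1.12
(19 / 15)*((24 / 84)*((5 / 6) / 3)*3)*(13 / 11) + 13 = 9256 / 693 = 13.36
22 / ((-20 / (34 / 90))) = -187 / 450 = -0.42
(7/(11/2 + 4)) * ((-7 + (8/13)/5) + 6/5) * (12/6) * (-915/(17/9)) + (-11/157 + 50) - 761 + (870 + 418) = 4629.51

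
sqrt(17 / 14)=sqrt(238) / 14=1.10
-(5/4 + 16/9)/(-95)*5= 109/684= 0.16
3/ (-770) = -3/ 770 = -0.00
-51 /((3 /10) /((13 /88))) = -1105 /44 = -25.11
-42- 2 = -44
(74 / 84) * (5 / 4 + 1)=111 / 56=1.98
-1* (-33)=33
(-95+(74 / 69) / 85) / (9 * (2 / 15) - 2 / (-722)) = -201113461 / 2546583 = -78.97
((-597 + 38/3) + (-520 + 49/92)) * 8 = -609298/69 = -8830.41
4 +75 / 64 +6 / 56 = 5.28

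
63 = 63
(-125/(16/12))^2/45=3125/16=195.31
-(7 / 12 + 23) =-283 / 12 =-23.58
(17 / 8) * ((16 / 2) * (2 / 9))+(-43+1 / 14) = -4933 / 126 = -39.15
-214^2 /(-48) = 11449 /12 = 954.08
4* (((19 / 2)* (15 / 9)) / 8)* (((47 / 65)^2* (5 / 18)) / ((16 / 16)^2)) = 41971 / 36504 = 1.15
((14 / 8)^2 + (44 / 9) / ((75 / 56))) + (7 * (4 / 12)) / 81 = 655291 / 97200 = 6.74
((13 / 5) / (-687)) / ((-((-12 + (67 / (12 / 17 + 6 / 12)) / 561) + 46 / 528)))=-46904 / 146414585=-0.00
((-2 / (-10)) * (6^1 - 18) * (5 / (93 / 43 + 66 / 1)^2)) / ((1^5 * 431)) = -7396 / 1234205997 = -0.00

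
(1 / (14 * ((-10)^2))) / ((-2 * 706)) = -0.00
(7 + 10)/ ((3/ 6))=34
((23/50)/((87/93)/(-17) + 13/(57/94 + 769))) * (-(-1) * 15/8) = -876869503/38772080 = -22.62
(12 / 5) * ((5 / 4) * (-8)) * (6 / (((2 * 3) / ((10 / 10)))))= -24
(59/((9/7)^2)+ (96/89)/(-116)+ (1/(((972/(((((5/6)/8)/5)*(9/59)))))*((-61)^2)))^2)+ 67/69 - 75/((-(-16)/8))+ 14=1011338280946718450458595/76889881151035846668288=13.15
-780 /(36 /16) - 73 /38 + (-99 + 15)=-49315 /114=-432.59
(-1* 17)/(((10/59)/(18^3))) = -584949.60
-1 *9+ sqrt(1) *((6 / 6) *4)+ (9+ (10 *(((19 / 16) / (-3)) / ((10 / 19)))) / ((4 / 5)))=-1037 / 192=-5.40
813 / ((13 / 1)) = 813 / 13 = 62.54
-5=-5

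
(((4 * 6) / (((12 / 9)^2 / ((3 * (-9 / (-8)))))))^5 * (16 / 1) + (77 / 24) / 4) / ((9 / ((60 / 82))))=3088366982208215 / 12091392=255418646.77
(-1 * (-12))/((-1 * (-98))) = 0.12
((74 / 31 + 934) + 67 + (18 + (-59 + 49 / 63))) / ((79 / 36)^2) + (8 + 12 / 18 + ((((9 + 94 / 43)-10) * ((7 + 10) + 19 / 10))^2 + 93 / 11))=849513631322203 / 1180502000700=719.62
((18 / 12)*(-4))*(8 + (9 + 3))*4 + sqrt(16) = -476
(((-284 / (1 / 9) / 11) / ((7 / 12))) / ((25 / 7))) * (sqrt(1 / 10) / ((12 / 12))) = -15336 * sqrt(10) / 1375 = -35.27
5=5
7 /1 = 7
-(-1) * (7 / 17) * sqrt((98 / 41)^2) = 0.98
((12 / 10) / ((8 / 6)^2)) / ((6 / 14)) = 63 / 40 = 1.58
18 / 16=9 / 8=1.12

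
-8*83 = -664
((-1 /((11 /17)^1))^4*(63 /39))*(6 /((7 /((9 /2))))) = 6765201 /190333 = 35.54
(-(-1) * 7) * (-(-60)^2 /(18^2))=-700 /9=-77.78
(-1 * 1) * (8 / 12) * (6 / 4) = -1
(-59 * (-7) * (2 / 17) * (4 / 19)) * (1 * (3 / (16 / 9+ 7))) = 89208 / 25517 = 3.50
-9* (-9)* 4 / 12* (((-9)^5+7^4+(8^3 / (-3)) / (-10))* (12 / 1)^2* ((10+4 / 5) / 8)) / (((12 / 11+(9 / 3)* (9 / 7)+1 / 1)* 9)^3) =-581712522468 / 300224725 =-1937.59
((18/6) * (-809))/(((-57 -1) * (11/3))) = 7281/638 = 11.41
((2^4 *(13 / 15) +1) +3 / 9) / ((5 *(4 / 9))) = 171 / 25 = 6.84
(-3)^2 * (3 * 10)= 270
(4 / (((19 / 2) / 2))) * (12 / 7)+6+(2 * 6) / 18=3236 / 399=8.11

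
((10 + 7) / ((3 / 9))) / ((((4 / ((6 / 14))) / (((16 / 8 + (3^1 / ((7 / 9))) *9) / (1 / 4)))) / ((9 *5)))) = 36111.12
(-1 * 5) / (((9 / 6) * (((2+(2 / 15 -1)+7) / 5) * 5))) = -25 / 61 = -0.41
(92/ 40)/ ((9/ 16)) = 184/ 45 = 4.09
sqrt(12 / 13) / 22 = sqrt(39) / 143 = 0.04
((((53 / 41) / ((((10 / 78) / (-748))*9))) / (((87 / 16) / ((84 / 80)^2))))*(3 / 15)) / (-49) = 515372 / 743125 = 0.69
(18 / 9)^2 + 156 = 160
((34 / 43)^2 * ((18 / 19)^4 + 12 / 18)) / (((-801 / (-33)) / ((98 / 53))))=717256915760 / 10229624696637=0.07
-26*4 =-104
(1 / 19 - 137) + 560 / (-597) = -1564034 / 11343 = -137.89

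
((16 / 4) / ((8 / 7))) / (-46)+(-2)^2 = 361 / 92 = 3.92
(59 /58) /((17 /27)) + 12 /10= 13881 /4930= 2.82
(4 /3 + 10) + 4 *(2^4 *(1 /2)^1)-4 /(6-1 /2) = 42.61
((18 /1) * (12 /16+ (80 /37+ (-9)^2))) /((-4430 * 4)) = -111771 /1311280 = -0.09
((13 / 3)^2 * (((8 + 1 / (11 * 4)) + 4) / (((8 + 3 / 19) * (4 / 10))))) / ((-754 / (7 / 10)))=-914641 / 14240160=-0.06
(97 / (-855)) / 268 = -97 / 229140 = -0.00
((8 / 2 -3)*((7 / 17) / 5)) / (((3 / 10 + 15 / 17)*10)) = 7 / 1005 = 0.01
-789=-789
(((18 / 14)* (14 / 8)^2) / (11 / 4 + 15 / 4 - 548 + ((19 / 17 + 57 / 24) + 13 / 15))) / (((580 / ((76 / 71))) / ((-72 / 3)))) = 732564 / 2256184253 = 0.00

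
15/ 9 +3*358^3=412944413/ 3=137648137.67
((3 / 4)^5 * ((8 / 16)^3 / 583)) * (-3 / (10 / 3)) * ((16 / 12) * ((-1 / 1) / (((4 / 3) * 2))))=2187 / 95518720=0.00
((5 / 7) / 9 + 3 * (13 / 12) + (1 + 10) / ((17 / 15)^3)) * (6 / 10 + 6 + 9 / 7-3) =256072633 / 4814740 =53.19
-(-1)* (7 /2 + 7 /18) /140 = 0.03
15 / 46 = 0.33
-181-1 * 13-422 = -616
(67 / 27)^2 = 4489 / 729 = 6.16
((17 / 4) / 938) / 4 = 17 / 15008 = 0.00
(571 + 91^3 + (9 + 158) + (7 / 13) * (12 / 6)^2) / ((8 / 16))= 19612090 / 13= 1508622.31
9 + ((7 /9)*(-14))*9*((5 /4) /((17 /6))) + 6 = -480 /17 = -28.24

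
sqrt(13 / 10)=1.14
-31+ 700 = 669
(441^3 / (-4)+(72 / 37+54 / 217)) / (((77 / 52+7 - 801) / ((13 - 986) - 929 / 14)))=-14473410018413047 / 514707074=-28119702.93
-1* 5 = -5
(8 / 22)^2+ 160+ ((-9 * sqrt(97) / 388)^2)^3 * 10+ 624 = 177345681885325 / 226167670784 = 784.13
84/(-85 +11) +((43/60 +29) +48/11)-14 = 462641/24420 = 18.95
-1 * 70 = -70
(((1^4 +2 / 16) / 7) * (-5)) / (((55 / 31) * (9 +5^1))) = -279 / 8624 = -0.03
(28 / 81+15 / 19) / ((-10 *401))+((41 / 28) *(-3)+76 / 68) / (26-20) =-1604364407 / 2937581640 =-0.55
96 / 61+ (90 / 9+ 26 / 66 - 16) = -8117 / 2013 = -4.03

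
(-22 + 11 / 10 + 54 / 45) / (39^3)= -197 / 593190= -0.00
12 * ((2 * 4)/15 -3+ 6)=212/5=42.40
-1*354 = -354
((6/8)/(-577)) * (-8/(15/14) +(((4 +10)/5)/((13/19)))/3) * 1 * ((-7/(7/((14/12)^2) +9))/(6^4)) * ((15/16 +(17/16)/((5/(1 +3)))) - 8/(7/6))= 2364887/153985328640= 0.00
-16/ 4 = -4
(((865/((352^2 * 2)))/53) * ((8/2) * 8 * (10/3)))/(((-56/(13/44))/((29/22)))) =-1630525/33373046784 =-0.00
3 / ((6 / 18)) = 9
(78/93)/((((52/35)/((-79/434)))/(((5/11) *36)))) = -17775/10571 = -1.68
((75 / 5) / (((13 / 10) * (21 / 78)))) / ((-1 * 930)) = -10 / 217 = -0.05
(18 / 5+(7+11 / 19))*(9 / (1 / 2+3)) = 19116 / 665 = 28.75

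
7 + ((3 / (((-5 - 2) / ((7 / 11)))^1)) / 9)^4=8301448 / 1185921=7.00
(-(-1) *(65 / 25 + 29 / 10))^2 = 121 / 4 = 30.25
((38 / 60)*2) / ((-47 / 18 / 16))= -1824 / 235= -7.76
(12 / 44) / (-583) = -3 / 6413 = -0.00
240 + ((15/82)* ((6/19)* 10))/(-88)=8226015/34276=239.99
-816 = -816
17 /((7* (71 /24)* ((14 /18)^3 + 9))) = 37179 /428911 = 0.09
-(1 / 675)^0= -1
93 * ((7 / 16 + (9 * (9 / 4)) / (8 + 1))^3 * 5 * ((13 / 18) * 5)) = 801033025 / 24576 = 32594.12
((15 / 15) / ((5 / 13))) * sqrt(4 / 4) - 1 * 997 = -4972 / 5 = -994.40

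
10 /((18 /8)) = 4.44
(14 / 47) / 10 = 7 / 235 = 0.03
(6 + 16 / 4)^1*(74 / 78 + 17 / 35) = 3916 / 273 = 14.34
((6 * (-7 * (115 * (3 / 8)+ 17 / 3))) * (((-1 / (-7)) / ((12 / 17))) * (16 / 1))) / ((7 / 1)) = -19907 / 21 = -947.95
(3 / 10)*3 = 9 / 10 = 0.90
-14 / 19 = -0.74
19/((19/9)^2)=81/19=4.26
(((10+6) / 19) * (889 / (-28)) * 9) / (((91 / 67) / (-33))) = 10108692 / 1729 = 5846.55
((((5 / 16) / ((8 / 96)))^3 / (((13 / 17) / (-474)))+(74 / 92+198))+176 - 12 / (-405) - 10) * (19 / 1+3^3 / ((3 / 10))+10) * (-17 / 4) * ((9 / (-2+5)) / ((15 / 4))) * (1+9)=84460559767829 / 645840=130776290.98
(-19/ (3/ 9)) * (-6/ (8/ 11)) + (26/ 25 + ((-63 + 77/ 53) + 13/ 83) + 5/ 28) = 315688318/ 769825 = 410.08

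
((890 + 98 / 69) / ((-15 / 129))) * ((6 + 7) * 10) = -68765944 / 69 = -996607.88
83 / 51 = 1.63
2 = 2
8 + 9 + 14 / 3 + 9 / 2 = 157 / 6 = 26.17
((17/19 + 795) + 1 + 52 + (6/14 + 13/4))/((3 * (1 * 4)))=453569/6384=71.05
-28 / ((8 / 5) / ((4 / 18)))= -35 / 9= -3.89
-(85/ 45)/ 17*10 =-10/ 9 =-1.11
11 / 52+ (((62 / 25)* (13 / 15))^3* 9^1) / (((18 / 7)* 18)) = 52868905181 / 24679687500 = 2.14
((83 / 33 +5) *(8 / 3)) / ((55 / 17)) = 33728 / 5445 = 6.19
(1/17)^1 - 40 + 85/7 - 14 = -4974/119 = -41.80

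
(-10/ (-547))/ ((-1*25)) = -0.00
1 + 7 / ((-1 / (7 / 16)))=-33 / 16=-2.06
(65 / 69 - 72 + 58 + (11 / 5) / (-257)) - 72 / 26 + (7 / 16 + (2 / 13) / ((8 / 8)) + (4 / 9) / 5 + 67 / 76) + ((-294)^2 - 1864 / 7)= 633973573978393 / 7358485680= 86155.44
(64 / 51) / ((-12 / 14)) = -224 / 153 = -1.46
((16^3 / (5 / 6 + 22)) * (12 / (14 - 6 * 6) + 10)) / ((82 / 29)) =599.81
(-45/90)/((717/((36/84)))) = -1/3346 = -0.00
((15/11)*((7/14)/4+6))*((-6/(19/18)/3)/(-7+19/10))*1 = 3.10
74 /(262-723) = -74 /461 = -0.16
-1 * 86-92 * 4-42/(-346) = -453.88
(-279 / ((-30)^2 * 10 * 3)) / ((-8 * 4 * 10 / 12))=31 / 80000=0.00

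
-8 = -8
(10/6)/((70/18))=3/7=0.43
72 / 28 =18 / 7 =2.57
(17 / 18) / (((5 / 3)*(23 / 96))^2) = 78336 / 13225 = 5.92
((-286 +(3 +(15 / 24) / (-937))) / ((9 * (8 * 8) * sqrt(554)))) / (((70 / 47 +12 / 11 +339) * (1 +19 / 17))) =-18644747297 * sqrt(554) / 15207143649251328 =-0.00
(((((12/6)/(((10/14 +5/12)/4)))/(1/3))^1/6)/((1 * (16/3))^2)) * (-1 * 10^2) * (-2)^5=7560/19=397.89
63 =63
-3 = -3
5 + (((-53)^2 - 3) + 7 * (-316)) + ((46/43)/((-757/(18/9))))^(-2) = 1064637537/8464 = 125784.21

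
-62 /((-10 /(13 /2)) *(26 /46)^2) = 16399 /130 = 126.15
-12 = -12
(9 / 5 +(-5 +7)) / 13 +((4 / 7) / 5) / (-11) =1411 / 5005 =0.28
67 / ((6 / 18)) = 201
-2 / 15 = -0.13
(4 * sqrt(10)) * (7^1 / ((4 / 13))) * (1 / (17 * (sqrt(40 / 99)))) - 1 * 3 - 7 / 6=-25 / 6 +273 * sqrt(11) / 34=22.46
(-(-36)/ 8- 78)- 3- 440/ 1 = -516.50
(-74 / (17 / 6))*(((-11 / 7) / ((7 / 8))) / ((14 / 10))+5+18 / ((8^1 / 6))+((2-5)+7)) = -3231210 / 5831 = -554.14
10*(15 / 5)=30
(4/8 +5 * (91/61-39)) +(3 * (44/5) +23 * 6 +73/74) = -244371/11285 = -21.65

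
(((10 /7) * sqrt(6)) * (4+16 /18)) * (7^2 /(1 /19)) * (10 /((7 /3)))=83600 * sqrt(6) /3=68259.11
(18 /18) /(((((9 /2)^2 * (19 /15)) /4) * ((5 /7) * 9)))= 112 /4617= 0.02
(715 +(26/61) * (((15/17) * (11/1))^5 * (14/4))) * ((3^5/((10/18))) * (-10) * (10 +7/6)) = -546604672375823490/86611277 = -6311010428.54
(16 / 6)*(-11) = -88 / 3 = -29.33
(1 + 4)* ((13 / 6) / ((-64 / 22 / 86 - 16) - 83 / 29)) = -178321 / 311034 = -0.57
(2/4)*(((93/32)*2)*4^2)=93/2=46.50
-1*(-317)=317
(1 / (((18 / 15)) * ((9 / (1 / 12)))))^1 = 5 / 648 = 0.01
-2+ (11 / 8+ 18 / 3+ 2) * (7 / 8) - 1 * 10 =-243 / 64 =-3.80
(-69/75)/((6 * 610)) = -23/91500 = -0.00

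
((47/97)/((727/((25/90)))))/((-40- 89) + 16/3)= -235/156975294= -0.00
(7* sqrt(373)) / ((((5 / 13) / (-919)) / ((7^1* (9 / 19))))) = -5268627* sqrt(373) / 95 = -1071095.67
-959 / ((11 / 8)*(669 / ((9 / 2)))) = -11508 / 2453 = -4.69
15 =15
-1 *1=-1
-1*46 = -46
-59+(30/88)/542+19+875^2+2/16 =4564418519/5962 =765585.13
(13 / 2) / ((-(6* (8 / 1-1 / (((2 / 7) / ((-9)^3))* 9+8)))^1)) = -29471 / 214230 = -0.14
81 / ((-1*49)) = -81 / 49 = -1.65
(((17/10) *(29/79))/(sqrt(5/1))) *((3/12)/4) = 493 *sqrt(5)/63200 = 0.02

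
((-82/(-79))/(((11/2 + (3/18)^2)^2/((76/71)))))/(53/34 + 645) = 0.00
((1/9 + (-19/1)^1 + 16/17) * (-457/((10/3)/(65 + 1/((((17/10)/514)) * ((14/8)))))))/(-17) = -3550801799/103173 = -34416.00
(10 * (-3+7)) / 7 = 40 / 7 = 5.71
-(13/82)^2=-169/6724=-0.03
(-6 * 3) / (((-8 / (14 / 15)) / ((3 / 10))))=63 / 100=0.63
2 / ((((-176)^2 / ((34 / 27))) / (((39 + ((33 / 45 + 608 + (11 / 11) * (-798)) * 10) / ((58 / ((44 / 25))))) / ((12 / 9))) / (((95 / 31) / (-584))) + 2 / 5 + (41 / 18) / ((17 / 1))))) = 55535525171 / 259216848000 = 0.21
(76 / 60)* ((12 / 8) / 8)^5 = 1539 / 5242880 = 0.00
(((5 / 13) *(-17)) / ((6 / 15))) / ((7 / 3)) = -1275 / 182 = -7.01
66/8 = 8.25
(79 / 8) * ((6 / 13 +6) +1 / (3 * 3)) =60751 / 936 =64.90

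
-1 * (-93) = 93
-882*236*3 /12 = -52038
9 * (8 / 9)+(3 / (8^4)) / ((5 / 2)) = 81923 / 10240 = 8.00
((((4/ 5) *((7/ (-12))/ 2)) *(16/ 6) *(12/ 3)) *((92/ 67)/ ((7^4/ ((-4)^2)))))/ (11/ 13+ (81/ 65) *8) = -306176/ 145400787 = -0.00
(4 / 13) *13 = 4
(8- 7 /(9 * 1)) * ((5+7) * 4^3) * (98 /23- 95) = -34727680 /69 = -503299.71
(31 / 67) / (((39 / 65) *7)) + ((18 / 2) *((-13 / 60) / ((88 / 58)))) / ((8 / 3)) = -3682751 / 9905280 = -0.37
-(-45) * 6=270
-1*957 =-957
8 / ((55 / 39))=312 / 55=5.67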